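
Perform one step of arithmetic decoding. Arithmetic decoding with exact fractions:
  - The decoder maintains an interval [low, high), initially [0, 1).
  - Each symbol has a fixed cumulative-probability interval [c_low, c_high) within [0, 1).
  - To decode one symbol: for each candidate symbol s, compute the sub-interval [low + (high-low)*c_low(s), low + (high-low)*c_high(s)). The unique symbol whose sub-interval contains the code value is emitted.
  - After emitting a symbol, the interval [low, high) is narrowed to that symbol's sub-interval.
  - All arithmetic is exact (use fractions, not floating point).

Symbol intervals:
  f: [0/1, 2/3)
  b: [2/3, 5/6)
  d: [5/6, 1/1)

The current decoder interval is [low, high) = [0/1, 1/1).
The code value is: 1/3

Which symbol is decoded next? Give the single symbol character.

Answer: f

Derivation:
Interval width = high − low = 1/1 − 0/1 = 1/1
Scaled code = (code − low) / width = (1/3 − 0/1) / 1/1 = 1/3
  f: [0/1, 2/3) ← scaled code falls here ✓
  b: [2/3, 5/6) 
  d: [5/6, 1/1) 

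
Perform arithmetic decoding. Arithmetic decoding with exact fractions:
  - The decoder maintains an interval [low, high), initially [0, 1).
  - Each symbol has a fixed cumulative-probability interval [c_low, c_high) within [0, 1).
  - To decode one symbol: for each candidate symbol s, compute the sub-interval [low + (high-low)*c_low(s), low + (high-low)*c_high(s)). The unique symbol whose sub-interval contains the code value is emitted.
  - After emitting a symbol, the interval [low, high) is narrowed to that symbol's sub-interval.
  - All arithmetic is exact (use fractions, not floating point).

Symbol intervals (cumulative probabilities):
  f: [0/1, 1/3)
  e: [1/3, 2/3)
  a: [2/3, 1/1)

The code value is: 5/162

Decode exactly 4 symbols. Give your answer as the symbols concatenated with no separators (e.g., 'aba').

Answer: fffa

Derivation:
Step 1: interval [0/1, 1/1), width = 1/1 - 0/1 = 1/1
  'f': [0/1 + 1/1*0/1, 0/1 + 1/1*1/3) = [0/1, 1/3) <- contains code 5/162
  'e': [0/1 + 1/1*1/3, 0/1 + 1/1*2/3) = [1/3, 2/3)
  'a': [0/1 + 1/1*2/3, 0/1 + 1/1*1/1) = [2/3, 1/1)
  emit 'f', narrow to [0/1, 1/3)
Step 2: interval [0/1, 1/3), width = 1/3 - 0/1 = 1/3
  'f': [0/1 + 1/3*0/1, 0/1 + 1/3*1/3) = [0/1, 1/9) <- contains code 5/162
  'e': [0/1 + 1/3*1/3, 0/1 + 1/3*2/3) = [1/9, 2/9)
  'a': [0/1 + 1/3*2/3, 0/1 + 1/3*1/1) = [2/9, 1/3)
  emit 'f', narrow to [0/1, 1/9)
Step 3: interval [0/1, 1/9), width = 1/9 - 0/1 = 1/9
  'f': [0/1 + 1/9*0/1, 0/1 + 1/9*1/3) = [0/1, 1/27) <- contains code 5/162
  'e': [0/1 + 1/9*1/3, 0/1 + 1/9*2/3) = [1/27, 2/27)
  'a': [0/1 + 1/9*2/3, 0/1 + 1/9*1/1) = [2/27, 1/9)
  emit 'f', narrow to [0/1, 1/27)
Step 4: interval [0/1, 1/27), width = 1/27 - 0/1 = 1/27
  'f': [0/1 + 1/27*0/1, 0/1 + 1/27*1/3) = [0/1, 1/81)
  'e': [0/1 + 1/27*1/3, 0/1 + 1/27*2/3) = [1/81, 2/81)
  'a': [0/1 + 1/27*2/3, 0/1 + 1/27*1/1) = [2/81, 1/27) <- contains code 5/162
  emit 'a', narrow to [2/81, 1/27)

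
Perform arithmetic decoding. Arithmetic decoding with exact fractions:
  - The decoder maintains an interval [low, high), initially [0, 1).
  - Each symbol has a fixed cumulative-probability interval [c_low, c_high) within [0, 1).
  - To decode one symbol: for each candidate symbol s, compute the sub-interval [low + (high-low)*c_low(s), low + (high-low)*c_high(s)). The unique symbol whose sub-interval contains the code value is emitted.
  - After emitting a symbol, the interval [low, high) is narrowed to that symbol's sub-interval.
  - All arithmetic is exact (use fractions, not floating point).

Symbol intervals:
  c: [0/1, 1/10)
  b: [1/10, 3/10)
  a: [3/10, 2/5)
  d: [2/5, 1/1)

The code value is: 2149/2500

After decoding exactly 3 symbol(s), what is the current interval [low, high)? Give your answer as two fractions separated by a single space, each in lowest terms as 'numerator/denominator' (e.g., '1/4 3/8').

Step 1: interval [0/1, 1/1), width = 1/1 - 0/1 = 1/1
  'c': [0/1 + 1/1*0/1, 0/1 + 1/1*1/10) = [0/1, 1/10)
  'b': [0/1 + 1/1*1/10, 0/1 + 1/1*3/10) = [1/10, 3/10)
  'a': [0/1 + 1/1*3/10, 0/1 + 1/1*2/5) = [3/10, 2/5)
  'd': [0/1 + 1/1*2/5, 0/1 + 1/1*1/1) = [2/5, 1/1) <- contains code 2149/2500
  emit 'd', narrow to [2/5, 1/1)
Step 2: interval [2/5, 1/1), width = 1/1 - 2/5 = 3/5
  'c': [2/5 + 3/5*0/1, 2/5 + 3/5*1/10) = [2/5, 23/50)
  'b': [2/5 + 3/5*1/10, 2/5 + 3/5*3/10) = [23/50, 29/50)
  'a': [2/5 + 3/5*3/10, 2/5 + 3/5*2/5) = [29/50, 16/25)
  'd': [2/5 + 3/5*2/5, 2/5 + 3/5*1/1) = [16/25, 1/1) <- contains code 2149/2500
  emit 'd', narrow to [16/25, 1/1)
Step 3: interval [16/25, 1/1), width = 1/1 - 16/25 = 9/25
  'c': [16/25 + 9/25*0/1, 16/25 + 9/25*1/10) = [16/25, 169/250)
  'b': [16/25 + 9/25*1/10, 16/25 + 9/25*3/10) = [169/250, 187/250)
  'a': [16/25 + 9/25*3/10, 16/25 + 9/25*2/5) = [187/250, 98/125)
  'd': [16/25 + 9/25*2/5, 16/25 + 9/25*1/1) = [98/125, 1/1) <- contains code 2149/2500
  emit 'd', narrow to [98/125, 1/1)

Answer: 98/125 1/1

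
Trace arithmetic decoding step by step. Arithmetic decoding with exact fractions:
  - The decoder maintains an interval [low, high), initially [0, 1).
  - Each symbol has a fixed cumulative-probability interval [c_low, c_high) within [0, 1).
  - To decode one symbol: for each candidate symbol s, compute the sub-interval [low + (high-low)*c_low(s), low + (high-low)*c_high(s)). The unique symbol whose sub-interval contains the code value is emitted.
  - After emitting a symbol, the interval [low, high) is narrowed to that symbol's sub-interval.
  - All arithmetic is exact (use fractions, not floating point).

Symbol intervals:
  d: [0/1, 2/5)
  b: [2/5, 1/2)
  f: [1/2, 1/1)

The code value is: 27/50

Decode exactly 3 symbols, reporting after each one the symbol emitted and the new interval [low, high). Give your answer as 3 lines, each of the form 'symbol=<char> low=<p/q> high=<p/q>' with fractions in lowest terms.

Answer: symbol=f low=1/2 high=1/1
symbol=d low=1/2 high=7/10
symbol=d low=1/2 high=29/50

Derivation:
Step 1: interval [0/1, 1/1), width = 1/1 - 0/1 = 1/1
  'd': [0/1 + 1/1*0/1, 0/1 + 1/1*2/5) = [0/1, 2/5)
  'b': [0/1 + 1/1*2/5, 0/1 + 1/1*1/2) = [2/5, 1/2)
  'f': [0/1 + 1/1*1/2, 0/1 + 1/1*1/1) = [1/2, 1/1) <- contains code 27/50
  emit 'f', narrow to [1/2, 1/1)
Step 2: interval [1/2, 1/1), width = 1/1 - 1/2 = 1/2
  'd': [1/2 + 1/2*0/1, 1/2 + 1/2*2/5) = [1/2, 7/10) <- contains code 27/50
  'b': [1/2 + 1/2*2/5, 1/2 + 1/2*1/2) = [7/10, 3/4)
  'f': [1/2 + 1/2*1/2, 1/2 + 1/2*1/1) = [3/4, 1/1)
  emit 'd', narrow to [1/2, 7/10)
Step 3: interval [1/2, 7/10), width = 7/10 - 1/2 = 1/5
  'd': [1/2 + 1/5*0/1, 1/2 + 1/5*2/5) = [1/2, 29/50) <- contains code 27/50
  'b': [1/2 + 1/5*2/5, 1/2 + 1/5*1/2) = [29/50, 3/5)
  'f': [1/2 + 1/5*1/2, 1/2 + 1/5*1/1) = [3/5, 7/10)
  emit 'd', narrow to [1/2, 29/50)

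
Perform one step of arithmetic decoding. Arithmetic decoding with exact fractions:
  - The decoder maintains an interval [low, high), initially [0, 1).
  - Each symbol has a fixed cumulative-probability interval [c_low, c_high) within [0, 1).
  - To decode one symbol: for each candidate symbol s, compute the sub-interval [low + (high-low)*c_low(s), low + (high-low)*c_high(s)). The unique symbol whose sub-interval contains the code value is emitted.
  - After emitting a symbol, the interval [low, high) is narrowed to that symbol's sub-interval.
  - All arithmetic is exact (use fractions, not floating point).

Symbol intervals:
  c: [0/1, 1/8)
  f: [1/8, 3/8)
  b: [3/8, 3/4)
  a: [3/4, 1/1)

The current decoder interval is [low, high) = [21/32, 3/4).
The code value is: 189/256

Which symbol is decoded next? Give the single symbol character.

Answer: a

Derivation:
Interval width = high − low = 3/4 − 21/32 = 3/32
Scaled code = (code − low) / width = (189/256 − 21/32) / 3/32 = 7/8
  c: [0/1, 1/8) 
  f: [1/8, 3/8) 
  b: [3/8, 3/4) 
  a: [3/4, 1/1) ← scaled code falls here ✓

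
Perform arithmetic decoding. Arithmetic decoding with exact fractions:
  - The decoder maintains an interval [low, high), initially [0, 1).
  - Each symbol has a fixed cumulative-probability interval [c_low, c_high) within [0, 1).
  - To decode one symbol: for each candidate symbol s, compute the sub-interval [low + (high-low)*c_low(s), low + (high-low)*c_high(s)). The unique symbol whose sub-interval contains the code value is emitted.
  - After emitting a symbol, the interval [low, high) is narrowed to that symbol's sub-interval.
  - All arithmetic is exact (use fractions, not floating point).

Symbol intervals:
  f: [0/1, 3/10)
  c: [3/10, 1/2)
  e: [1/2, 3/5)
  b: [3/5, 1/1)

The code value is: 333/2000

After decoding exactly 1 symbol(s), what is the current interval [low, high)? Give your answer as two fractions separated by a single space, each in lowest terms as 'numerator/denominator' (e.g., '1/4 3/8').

Answer: 0/1 3/10

Derivation:
Step 1: interval [0/1, 1/1), width = 1/1 - 0/1 = 1/1
  'f': [0/1 + 1/1*0/1, 0/1 + 1/1*3/10) = [0/1, 3/10) <- contains code 333/2000
  'c': [0/1 + 1/1*3/10, 0/1 + 1/1*1/2) = [3/10, 1/2)
  'e': [0/1 + 1/1*1/2, 0/1 + 1/1*3/5) = [1/2, 3/5)
  'b': [0/1 + 1/1*3/5, 0/1 + 1/1*1/1) = [3/5, 1/1)
  emit 'f', narrow to [0/1, 3/10)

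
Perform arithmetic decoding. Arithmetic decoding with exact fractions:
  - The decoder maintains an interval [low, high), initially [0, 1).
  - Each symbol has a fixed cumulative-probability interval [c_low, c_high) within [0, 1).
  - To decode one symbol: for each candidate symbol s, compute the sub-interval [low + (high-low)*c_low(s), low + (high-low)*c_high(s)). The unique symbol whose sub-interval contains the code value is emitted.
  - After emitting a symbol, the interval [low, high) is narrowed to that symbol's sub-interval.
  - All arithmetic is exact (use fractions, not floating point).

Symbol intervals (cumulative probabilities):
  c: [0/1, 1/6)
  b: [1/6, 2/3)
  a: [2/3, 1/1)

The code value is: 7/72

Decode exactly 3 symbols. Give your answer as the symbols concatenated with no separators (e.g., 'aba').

Answer: cba

Derivation:
Step 1: interval [0/1, 1/1), width = 1/1 - 0/1 = 1/1
  'c': [0/1 + 1/1*0/1, 0/1 + 1/1*1/6) = [0/1, 1/6) <- contains code 7/72
  'b': [0/1 + 1/1*1/6, 0/1 + 1/1*2/3) = [1/6, 2/3)
  'a': [0/1 + 1/1*2/3, 0/1 + 1/1*1/1) = [2/3, 1/1)
  emit 'c', narrow to [0/1, 1/6)
Step 2: interval [0/1, 1/6), width = 1/6 - 0/1 = 1/6
  'c': [0/1 + 1/6*0/1, 0/1 + 1/6*1/6) = [0/1, 1/36)
  'b': [0/1 + 1/6*1/6, 0/1 + 1/6*2/3) = [1/36, 1/9) <- contains code 7/72
  'a': [0/1 + 1/6*2/3, 0/1 + 1/6*1/1) = [1/9, 1/6)
  emit 'b', narrow to [1/36, 1/9)
Step 3: interval [1/36, 1/9), width = 1/9 - 1/36 = 1/12
  'c': [1/36 + 1/12*0/1, 1/36 + 1/12*1/6) = [1/36, 1/24)
  'b': [1/36 + 1/12*1/6, 1/36 + 1/12*2/3) = [1/24, 1/12)
  'a': [1/36 + 1/12*2/3, 1/36 + 1/12*1/1) = [1/12, 1/9) <- contains code 7/72
  emit 'a', narrow to [1/12, 1/9)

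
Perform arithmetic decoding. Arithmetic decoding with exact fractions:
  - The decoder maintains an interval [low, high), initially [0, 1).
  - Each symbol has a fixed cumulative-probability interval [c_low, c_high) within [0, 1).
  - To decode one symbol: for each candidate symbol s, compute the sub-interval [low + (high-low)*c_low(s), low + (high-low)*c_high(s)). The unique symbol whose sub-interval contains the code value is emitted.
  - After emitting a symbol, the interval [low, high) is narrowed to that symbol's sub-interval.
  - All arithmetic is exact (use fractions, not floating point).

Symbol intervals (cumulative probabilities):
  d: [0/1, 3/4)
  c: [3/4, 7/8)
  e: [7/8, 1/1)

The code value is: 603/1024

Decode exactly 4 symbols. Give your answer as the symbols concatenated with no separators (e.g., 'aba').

Step 1: interval [0/1, 1/1), width = 1/1 - 0/1 = 1/1
  'd': [0/1 + 1/1*0/1, 0/1 + 1/1*3/4) = [0/1, 3/4) <- contains code 603/1024
  'c': [0/1 + 1/1*3/4, 0/1 + 1/1*7/8) = [3/4, 7/8)
  'e': [0/1 + 1/1*7/8, 0/1 + 1/1*1/1) = [7/8, 1/1)
  emit 'd', narrow to [0/1, 3/4)
Step 2: interval [0/1, 3/4), width = 3/4 - 0/1 = 3/4
  'd': [0/1 + 3/4*0/1, 0/1 + 3/4*3/4) = [0/1, 9/16)
  'c': [0/1 + 3/4*3/4, 0/1 + 3/4*7/8) = [9/16, 21/32) <- contains code 603/1024
  'e': [0/1 + 3/4*7/8, 0/1 + 3/4*1/1) = [21/32, 3/4)
  emit 'c', narrow to [9/16, 21/32)
Step 3: interval [9/16, 21/32), width = 21/32 - 9/16 = 3/32
  'd': [9/16 + 3/32*0/1, 9/16 + 3/32*3/4) = [9/16, 81/128) <- contains code 603/1024
  'c': [9/16 + 3/32*3/4, 9/16 + 3/32*7/8) = [81/128, 165/256)
  'e': [9/16 + 3/32*7/8, 9/16 + 3/32*1/1) = [165/256, 21/32)
  emit 'd', narrow to [9/16, 81/128)
Step 4: interval [9/16, 81/128), width = 81/128 - 9/16 = 9/128
  'd': [9/16 + 9/128*0/1, 9/16 + 9/128*3/4) = [9/16, 315/512) <- contains code 603/1024
  'c': [9/16 + 9/128*3/4, 9/16 + 9/128*7/8) = [315/512, 639/1024)
  'e': [9/16 + 9/128*7/8, 9/16 + 9/128*1/1) = [639/1024, 81/128)
  emit 'd', narrow to [9/16, 315/512)

Answer: dcdd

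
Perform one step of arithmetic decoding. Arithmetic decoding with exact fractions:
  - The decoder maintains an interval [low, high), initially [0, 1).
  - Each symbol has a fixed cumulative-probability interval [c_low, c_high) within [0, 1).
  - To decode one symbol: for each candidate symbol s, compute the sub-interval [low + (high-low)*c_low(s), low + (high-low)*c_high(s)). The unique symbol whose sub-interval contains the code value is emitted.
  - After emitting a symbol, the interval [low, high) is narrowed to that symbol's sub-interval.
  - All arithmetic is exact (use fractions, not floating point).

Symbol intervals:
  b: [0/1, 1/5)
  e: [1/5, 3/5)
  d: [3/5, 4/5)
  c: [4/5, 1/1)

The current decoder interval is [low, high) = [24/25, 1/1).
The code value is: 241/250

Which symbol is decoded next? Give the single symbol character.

Interval width = high − low = 1/1 − 24/25 = 1/25
Scaled code = (code − low) / width = (241/250 − 24/25) / 1/25 = 1/10
  b: [0/1, 1/5) ← scaled code falls here ✓
  e: [1/5, 3/5) 
  d: [3/5, 4/5) 
  c: [4/5, 1/1) 

Answer: b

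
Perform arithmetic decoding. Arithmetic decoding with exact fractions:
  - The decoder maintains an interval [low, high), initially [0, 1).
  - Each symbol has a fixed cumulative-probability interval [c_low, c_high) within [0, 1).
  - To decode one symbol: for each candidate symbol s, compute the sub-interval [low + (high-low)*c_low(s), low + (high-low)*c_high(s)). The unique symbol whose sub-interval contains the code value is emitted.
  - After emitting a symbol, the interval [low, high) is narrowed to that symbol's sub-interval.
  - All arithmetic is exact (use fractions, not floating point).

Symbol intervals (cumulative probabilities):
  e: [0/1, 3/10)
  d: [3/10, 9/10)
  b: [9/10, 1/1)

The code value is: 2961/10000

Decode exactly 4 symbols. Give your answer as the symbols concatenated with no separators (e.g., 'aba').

Answer: ebdb

Derivation:
Step 1: interval [0/1, 1/1), width = 1/1 - 0/1 = 1/1
  'e': [0/1 + 1/1*0/1, 0/1 + 1/1*3/10) = [0/1, 3/10) <- contains code 2961/10000
  'd': [0/1 + 1/1*3/10, 0/1 + 1/1*9/10) = [3/10, 9/10)
  'b': [0/1 + 1/1*9/10, 0/1 + 1/1*1/1) = [9/10, 1/1)
  emit 'e', narrow to [0/1, 3/10)
Step 2: interval [0/1, 3/10), width = 3/10 - 0/1 = 3/10
  'e': [0/1 + 3/10*0/1, 0/1 + 3/10*3/10) = [0/1, 9/100)
  'd': [0/1 + 3/10*3/10, 0/1 + 3/10*9/10) = [9/100, 27/100)
  'b': [0/1 + 3/10*9/10, 0/1 + 3/10*1/1) = [27/100, 3/10) <- contains code 2961/10000
  emit 'b', narrow to [27/100, 3/10)
Step 3: interval [27/100, 3/10), width = 3/10 - 27/100 = 3/100
  'e': [27/100 + 3/100*0/1, 27/100 + 3/100*3/10) = [27/100, 279/1000)
  'd': [27/100 + 3/100*3/10, 27/100 + 3/100*9/10) = [279/1000, 297/1000) <- contains code 2961/10000
  'b': [27/100 + 3/100*9/10, 27/100 + 3/100*1/1) = [297/1000, 3/10)
  emit 'd', narrow to [279/1000, 297/1000)
Step 4: interval [279/1000, 297/1000), width = 297/1000 - 279/1000 = 9/500
  'e': [279/1000 + 9/500*0/1, 279/1000 + 9/500*3/10) = [279/1000, 711/2500)
  'd': [279/1000 + 9/500*3/10, 279/1000 + 9/500*9/10) = [711/2500, 369/1250)
  'b': [279/1000 + 9/500*9/10, 279/1000 + 9/500*1/1) = [369/1250, 297/1000) <- contains code 2961/10000
  emit 'b', narrow to [369/1250, 297/1000)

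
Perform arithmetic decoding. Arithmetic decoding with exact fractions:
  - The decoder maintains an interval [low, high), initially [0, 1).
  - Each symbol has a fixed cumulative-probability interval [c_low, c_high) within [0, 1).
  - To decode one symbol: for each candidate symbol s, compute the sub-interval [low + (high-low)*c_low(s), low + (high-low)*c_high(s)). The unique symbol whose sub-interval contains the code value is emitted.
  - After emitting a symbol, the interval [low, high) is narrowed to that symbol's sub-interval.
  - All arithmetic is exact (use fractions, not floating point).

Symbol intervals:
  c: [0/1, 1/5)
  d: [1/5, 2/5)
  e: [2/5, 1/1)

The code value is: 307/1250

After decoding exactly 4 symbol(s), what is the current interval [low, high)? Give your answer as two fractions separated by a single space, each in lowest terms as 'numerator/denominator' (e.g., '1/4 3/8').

Answer: 152/625 31/125

Derivation:
Step 1: interval [0/1, 1/1), width = 1/1 - 0/1 = 1/1
  'c': [0/1 + 1/1*0/1, 0/1 + 1/1*1/5) = [0/1, 1/5)
  'd': [0/1 + 1/1*1/5, 0/1 + 1/1*2/5) = [1/5, 2/5) <- contains code 307/1250
  'e': [0/1 + 1/1*2/5, 0/1 + 1/1*1/1) = [2/5, 1/1)
  emit 'd', narrow to [1/5, 2/5)
Step 2: interval [1/5, 2/5), width = 2/5 - 1/5 = 1/5
  'c': [1/5 + 1/5*0/1, 1/5 + 1/5*1/5) = [1/5, 6/25)
  'd': [1/5 + 1/5*1/5, 1/5 + 1/5*2/5) = [6/25, 7/25) <- contains code 307/1250
  'e': [1/5 + 1/5*2/5, 1/5 + 1/5*1/1) = [7/25, 2/5)
  emit 'd', narrow to [6/25, 7/25)
Step 3: interval [6/25, 7/25), width = 7/25 - 6/25 = 1/25
  'c': [6/25 + 1/25*0/1, 6/25 + 1/25*1/5) = [6/25, 31/125) <- contains code 307/1250
  'd': [6/25 + 1/25*1/5, 6/25 + 1/25*2/5) = [31/125, 32/125)
  'e': [6/25 + 1/25*2/5, 6/25 + 1/25*1/1) = [32/125, 7/25)
  emit 'c', narrow to [6/25, 31/125)
Step 4: interval [6/25, 31/125), width = 31/125 - 6/25 = 1/125
  'c': [6/25 + 1/125*0/1, 6/25 + 1/125*1/5) = [6/25, 151/625)
  'd': [6/25 + 1/125*1/5, 6/25 + 1/125*2/5) = [151/625, 152/625)
  'e': [6/25 + 1/125*2/5, 6/25 + 1/125*1/1) = [152/625, 31/125) <- contains code 307/1250
  emit 'e', narrow to [152/625, 31/125)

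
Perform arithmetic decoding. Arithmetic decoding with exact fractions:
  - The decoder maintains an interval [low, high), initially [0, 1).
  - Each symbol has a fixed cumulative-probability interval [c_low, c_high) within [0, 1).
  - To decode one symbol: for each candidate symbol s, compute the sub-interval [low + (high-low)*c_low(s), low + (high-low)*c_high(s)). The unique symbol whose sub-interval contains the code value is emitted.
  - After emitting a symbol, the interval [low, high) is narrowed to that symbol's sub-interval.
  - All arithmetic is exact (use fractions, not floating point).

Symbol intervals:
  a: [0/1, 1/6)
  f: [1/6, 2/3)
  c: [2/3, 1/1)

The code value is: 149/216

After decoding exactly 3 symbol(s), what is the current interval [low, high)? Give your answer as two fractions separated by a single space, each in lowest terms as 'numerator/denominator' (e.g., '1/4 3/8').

Answer: 73/108 19/27

Derivation:
Step 1: interval [0/1, 1/1), width = 1/1 - 0/1 = 1/1
  'a': [0/1 + 1/1*0/1, 0/1 + 1/1*1/6) = [0/1, 1/6)
  'f': [0/1 + 1/1*1/6, 0/1 + 1/1*2/3) = [1/6, 2/3)
  'c': [0/1 + 1/1*2/3, 0/1 + 1/1*1/1) = [2/3, 1/1) <- contains code 149/216
  emit 'c', narrow to [2/3, 1/1)
Step 2: interval [2/3, 1/1), width = 1/1 - 2/3 = 1/3
  'a': [2/3 + 1/3*0/1, 2/3 + 1/3*1/6) = [2/3, 13/18) <- contains code 149/216
  'f': [2/3 + 1/3*1/6, 2/3 + 1/3*2/3) = [13/18, 8/9)
  'c': [2/3 + 1/3*2/3, 2/3 + 1/3*1/1) = [8/9, 1/1)
  emit 'a', narrow to [2/3, 13/18)
Step 3: interval [2/3, 13/18), width = 13/18 - 2/3 = 1/18
  'a': [2/3 + 1/18*0/1, 2/3 + 1/18*1/6) = [2/3, 73/108)
  'f': [2/3 + 1/18*1/6, 2/3 + 1/18*2/3) = [73/108, 19/27) <- contains code 149/216
  'c': [2/3 + 1/18*2/3, 2/3 + 1/18*1/1) = [19/27, 13/18)
  emit 'f', narrow to [73/108, 19/27)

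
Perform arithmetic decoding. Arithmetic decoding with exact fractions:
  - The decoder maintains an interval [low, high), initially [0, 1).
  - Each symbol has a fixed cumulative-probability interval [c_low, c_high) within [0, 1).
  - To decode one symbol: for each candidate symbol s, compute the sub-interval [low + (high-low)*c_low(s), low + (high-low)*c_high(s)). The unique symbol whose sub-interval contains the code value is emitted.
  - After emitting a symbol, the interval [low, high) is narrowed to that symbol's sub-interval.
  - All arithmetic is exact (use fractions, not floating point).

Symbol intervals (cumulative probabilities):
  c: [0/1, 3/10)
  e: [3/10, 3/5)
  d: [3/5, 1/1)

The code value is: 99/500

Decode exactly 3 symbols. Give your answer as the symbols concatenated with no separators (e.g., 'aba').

Step 1: interval [0/1, 1/1), width = 1/1 - 0/1 = 1/1
  'c': [0/1 + 1/1*0/1, 0/1 + 1/1*3/10) = [0/1, 3/10) <- contains code 99/500
  'e': [0/1 + 1/1*3/10, 0/1 + 1/1*3/5) = [3/10, 3/5)
  'd': [0/1 + 1/1*3/5, 0/1 + 1/1*1/1) = [3/5, 1/1)
  emit 'c', narrow to [0/1, 3/10)
Step 2: interval [0/1, 3/10), width = 3/10 - 0/1 = 3/10
  'c': [0/1 + 3/10*0/1, 0/1 + 3/10*3/10) = [0/1, 9/100)
  'e': [0/1 + 3/10*3/10, 0/1 + 3/10*3/5) = [9/100, 9/50)
  'd': [0/1 + 3/10*3/5, 0/1 + 3/10*1/1) = [9/50, 3/10) <- contains code 99/500
  emit 'd', narrow to [9/50, 3/10)
Step 3: interval [9/50, 3/10), width = 3/10 - 9/50 = 3/25
  'c': [9/50 + 3/25*0/1, 9/50 + 3/25*3/10) = [9/50, 27/125) <- contains code 99/500
  'e': [9/50 + 3/25*3/10, 9/50 + 3/25*3/5) = [27/125, 63/250)
  'd': [9/50 + 3/25*3/5, 9/50 + 3/25*1/1) = [63/250, 3/10)
  emit 'c', narrow to [9/50, 27/125)

Answer: cdc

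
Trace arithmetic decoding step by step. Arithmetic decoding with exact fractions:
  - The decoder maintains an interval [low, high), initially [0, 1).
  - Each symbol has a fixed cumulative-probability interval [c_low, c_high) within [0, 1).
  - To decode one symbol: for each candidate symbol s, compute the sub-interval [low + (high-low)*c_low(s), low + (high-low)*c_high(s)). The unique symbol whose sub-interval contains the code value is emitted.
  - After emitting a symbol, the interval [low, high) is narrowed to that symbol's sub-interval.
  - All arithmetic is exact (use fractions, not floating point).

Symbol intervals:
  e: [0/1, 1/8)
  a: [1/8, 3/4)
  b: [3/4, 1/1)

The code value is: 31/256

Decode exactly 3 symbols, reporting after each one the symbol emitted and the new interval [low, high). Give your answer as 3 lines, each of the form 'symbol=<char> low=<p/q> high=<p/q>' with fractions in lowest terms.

Step 1: interval [0/1, 1/1), width = 1/1 - 0/1 = 1/1
  'e': [0/1 + 1/1*0/1, 0/1 + 1/1*1/8) = [0/1, 1/8) <- contains code 31/256
  'a': [0/1 + 1/1*1/8, 0/1 + 1/1*3/4) = [1/8, 3/4)
  'b': [0/1 + 1/1*3/4, 0/1 + 1/1*1/1) = [3/4, 1/1)
  emit 'e', narrow to [0/1, 1/8)
Step 2: interval [0/1, 1/8), width = 1/8 - 0/1 = 1/8
  'e': [0/1 + 1/8*0/1, 0/1 + 1/8*1/8) = [0/1, 1/64)
  'a': [0/1 + 1/8*1/8, 0/1 + 1/8*3/4) = [1/64, 3/32)
  'b': [0/1 + 1/8*3/4, 0/1 + 1/8*1/1) = [3/32, 1/8) <- contains code 31/256
  emit 'b', narrow to [3/32, 1/8)
Step 3: interval [3/32, 1/8), width = 1/8 - 3/32 = 1/32
  'e': [3/32 + 1/32*0/1, 3/32 + 1/32*1/8) = [3/32, 25/256)
  'a': [3/32 + 1/32*1/8, 3/32 + 1/32*3/4) = [25/256, 15/128)
  'b': [3/32 + 1/32*3/4, 3/32 + 1/32*1/1) = [15/128, 1/8) <- contains code 31/256
  emit 'b', narrow to [15/128, 1/8)

Answer: symbol=e low=0/1 high=1/8
symbol=b low=3/32 high=1/8
symbol=b low=15/128 high=1/8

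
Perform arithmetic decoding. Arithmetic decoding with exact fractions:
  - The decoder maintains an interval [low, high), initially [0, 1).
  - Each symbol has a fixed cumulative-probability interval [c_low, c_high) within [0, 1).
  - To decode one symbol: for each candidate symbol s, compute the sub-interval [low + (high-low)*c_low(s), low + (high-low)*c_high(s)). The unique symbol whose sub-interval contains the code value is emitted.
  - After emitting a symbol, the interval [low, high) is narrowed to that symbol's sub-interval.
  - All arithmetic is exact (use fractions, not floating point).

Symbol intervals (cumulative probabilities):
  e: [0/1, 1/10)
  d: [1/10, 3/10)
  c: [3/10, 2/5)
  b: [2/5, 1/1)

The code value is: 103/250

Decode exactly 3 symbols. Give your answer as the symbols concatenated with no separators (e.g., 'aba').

Step 1: interval [0/1, 1/1), width = 1/1 - 0/1 = 1/1
  'e': [0/1 + 1/1*0/1, 0/1 + 1/1*1/10) = [0/1, 1/10)
  'd': [0/1 + 1/1*1/10, 0/1 + 1/1*3/10) = [1/10, 3/10)
  'c': [0/1 + 1/1*3/10, 0/1 + 1/1*2/5) = [3/10, 2/5)
  'b': [0/1 + 1/1*2/5, 0/1 + 1/1*1/1) = [2/5, 1/1) <- contains code 103/250
  emit 'b', narrow to [2/5, 1/1)
Step 2: interval [2/5, 1/1), width = 1/1 - 2/5 = 3/5
  'e': [2/5 + 3/5*0/1, 2/5 + 3/5*1/10) = [2/5, 23/50) <- contains code 103/250
  'd': [2/5 + 3/5*1/10, 2/5 + 3/5*3/10) = [23/50, 29/50)
  'c': [2/5 + 3/5*3/10, 2/5 + 3/5*2/5) = [29/50, 16/25)
  'b': [2/5 + 3/5*2/5, 2/5 + 3/5*1/1) = [16/25, 1/1)
  emit 'e', narrow to [2/5, 23/50)
Step 3: interval [2/5, 23/50), width = 23/50 - 2/5 = 3/50
  'e': [2/5 + 3/50*0/1, 2/5 + 3/50*1/10) = [2/5, 203/500)
  'd': [2/5 + 3/50*1/10, 2/5 + 3/50*3/10) = [203/500, 209/500) <- contains code 103/250
  'c': [2/5 + 3/50*3/10, 2/5 + 3/50*2/5) = [209/500, 53/125)
  'b': [2/5 + 3/50*2/5, 2/5 + 3/50*1/1) = [53/125, 23/50)
  emit 'd', narrow to [203/500, 209/500)

Answer: bed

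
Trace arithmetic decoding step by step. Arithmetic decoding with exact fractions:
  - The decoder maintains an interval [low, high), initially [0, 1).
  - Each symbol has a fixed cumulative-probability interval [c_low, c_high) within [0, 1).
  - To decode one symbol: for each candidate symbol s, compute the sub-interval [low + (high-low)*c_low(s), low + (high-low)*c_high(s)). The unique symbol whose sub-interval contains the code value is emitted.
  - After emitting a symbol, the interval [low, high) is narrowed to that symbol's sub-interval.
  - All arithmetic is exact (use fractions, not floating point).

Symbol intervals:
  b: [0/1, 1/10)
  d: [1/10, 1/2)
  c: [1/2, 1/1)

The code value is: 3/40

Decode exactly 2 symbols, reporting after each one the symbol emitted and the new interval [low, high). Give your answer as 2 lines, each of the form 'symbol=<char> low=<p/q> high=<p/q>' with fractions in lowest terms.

Step 1: interval [0/1, 1/1), width = 1/1 - 0/1 = 1/1
  'b': [0/1 + 1/1*0/1, 0/1 + 1/1*1/10) = [0/1, 1/10) <- contains code 3/40
  'd': [0/1 + 1/1*1/10, 0/1 + 1/1*1/2) = [1/10, 1/2)
  'c': [0/1 + 1/1*1/2, 0/1 + 1/1*1/1) = [1/2, 1/1)
  emit 'b', narrow to [0/1, 1/10)
Step 2: interval [0/1, 1/10), width = 1/10 - 0/1 = 1/10
  'b': [0/1 + 1/10*0/1, 0/1 + 1/10*1/10) = [0/1, 1/100)
  'd': [0/1 + 1/10*1/10, 0/1 + 1/10*1/2) = [1/100, 1/20)
  'c': [0/1 + 1/10*1/2, 0/1 + 1/10*1/1) = [1/20, 1/10) <- contains code 3/40
  emit 'c', narrow to [1/20, 1/10)

Answer: symbol=b low=0/1 high=1/10
symbol=c low=1/20 high=1/10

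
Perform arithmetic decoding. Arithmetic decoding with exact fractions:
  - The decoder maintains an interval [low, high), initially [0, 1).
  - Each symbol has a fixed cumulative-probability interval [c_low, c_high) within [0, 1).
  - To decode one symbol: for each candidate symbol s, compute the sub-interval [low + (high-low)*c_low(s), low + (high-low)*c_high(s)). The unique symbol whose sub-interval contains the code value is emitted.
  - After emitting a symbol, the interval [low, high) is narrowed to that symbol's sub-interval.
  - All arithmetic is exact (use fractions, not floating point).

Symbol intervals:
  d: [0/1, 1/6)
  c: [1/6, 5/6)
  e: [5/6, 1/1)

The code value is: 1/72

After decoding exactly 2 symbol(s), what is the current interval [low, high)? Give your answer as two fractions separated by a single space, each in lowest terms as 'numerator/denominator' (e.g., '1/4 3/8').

Answer: 0/1 1/36

Derivation:
Step 1: interval [0/1, 1/1), width = 1/1 - 0/1 = 1/1
  'd': [0/1 + 1/1*0/1, 0/1 + 1/1*1/6) = [0/1, 1/6) <- contains code 1/72
  'c': [0/1 + 1/1*1/6, 0/1 + 1/1*5/6) = [1/6, 5/6)
  'e': [0/1 + 1/1*5/6, 0/1 + 1/1*1/1) = [5/6, 1/1)
  emit 'd', narrow to [0/1, 1/6)
Step 2: interval [0/1, 1/6), width = 1/6 - 0/1 = 1/6
  'd': [0/1 + 1/6*0/1, 0/1 + 1/6*1/6) = [0/1, 1/36) <- contains code 1/72
  'c': [0/1 + 1/6*1/6, 0/1 + 1/6*5/6) = [1/36, 5/36)
  'e': [0/1 + 1/6*5/6, 0/1 + 1/6*1/1) = [5/36, 1/6)
  emit 'd', narrow to [0/1, 1/36)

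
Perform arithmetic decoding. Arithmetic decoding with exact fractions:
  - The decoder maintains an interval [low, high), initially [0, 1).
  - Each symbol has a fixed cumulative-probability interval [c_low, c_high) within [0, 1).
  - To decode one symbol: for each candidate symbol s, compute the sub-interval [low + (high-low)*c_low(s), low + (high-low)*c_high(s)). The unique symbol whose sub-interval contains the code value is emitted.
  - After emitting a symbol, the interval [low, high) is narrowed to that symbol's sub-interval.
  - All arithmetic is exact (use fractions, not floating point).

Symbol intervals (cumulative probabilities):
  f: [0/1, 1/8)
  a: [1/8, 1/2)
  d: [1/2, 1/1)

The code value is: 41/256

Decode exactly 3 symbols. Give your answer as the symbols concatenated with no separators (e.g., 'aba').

Answer: afd

Derivation:
Step 1: interval [0/1, 1/1), width = 1/1 - 0/1 = 1/1
  'f': [0/1 + 1/1*0/1, 0/1 + 1/1*1/8) = [0/1, 1/8)
  'a': [0/1 + 1/1*1/8, 0/1 + 1/1*1/2) = [1/8, 1/2) <- contains code 41/256
  'd': [0/1 + 1/1*1/2, 0/1 + 1/1*1/1) = [1/2, 1/1)
  emit 'a', narrow to [1/8, 1/2)
Step 2: interval [1/8, 1/2), width = 1/2 - 1/8 = 3/8
  'f': [1/8 + 3/8*0/1, 1/8 + 3/8*1/8) = [1/8, 11/64) <- contains code 41/256
  'a': [1/8 + 3/8*1/8, 1/8 + 3/8*1/2) = [11/64, 5/16)
  'd': [1/8 + 3/8*1/2, 1/8 + 3/8*1/1) = [5/16, 1/2)
  emit 'f', narrow to [1/8, 11/64)
Step 3: interval [1/8, 11/64), width = 11/64 - 1/8 = 3/64
  'f': [1/8 + 3/64*0/1, 1/8 + 3/64*1/8) = [1/8, 67/512)
  'a': [1/8 + 3/64*1/8, 1/8 + 3/64*1/2) = [67/512, 19/128)
  'd': [1/8 + 3/64*1/2, 1/8 + 3/64*1/1) = [19/128, 11/64) <- contains code 41/256
  emit 'd', narrow to [19/128, 11/64)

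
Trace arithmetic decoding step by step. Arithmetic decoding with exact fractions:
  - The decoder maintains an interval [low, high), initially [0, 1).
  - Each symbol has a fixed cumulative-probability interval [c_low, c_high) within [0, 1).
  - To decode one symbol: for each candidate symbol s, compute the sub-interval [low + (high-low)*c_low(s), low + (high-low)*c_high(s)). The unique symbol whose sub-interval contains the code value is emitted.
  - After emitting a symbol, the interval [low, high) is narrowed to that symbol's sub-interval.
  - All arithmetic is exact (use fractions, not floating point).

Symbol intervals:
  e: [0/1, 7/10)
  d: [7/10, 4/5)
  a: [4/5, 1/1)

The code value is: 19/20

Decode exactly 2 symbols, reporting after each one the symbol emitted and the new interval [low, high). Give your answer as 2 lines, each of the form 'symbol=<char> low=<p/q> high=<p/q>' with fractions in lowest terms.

Step 1: interval [0/1, 1/1), width = 1/1 - 0/1 = 1/1
  'e': [0/1 + 1/1*0/1, 0/1 + 1/1*7/10) = [0/1, 7/10)
  'd': [0/1 + 1/1*7/10, 0/1 + 1/1*4/5) = [7/10, 4/5)
  'a': [0/1 + 1/1*4/5, 0/1 + 1/1*1/1) = [4/5, 1/1) <- contains code 19/20
  emit 'a', narrow to [4/5, 1/1)
Step 2: interval [4/5, 1/1), width = 1/1 - 4/5 = 1/5
  'e': [4/5 + 1/5*0/1, 4/5 + 1/5*7/10) = [4/5, 47/50)
  'd': [4/5 + 1/5*7/10, 4/5 + 1/5*4/5) = [47/50, 24/25) <- contains code 19/20
  'a': [4/5 + 1/5*4/5, 4/5 + 1/5*1/1) = [24/25, 1/1)
  emit 'd', narrow to [47/50, 24/25)

Answer: symbol=a low=4/5 high=1/1
symbol=d low=47/50 high=24/25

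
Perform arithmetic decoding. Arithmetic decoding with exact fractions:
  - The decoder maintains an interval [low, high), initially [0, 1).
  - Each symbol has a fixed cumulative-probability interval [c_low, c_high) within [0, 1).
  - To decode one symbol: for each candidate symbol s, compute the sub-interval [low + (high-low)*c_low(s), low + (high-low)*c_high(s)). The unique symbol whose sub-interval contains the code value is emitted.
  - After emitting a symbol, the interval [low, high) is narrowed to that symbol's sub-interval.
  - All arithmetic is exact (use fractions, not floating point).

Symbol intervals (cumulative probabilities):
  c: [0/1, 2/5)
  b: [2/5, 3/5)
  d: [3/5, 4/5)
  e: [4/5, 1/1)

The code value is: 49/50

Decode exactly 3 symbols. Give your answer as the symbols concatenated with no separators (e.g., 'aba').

Answer: eeb

Derivation:
Step 1: interval [0/1, 1/1), width = 1/1 - 0/1 = 1/1
  'c': [0/1 + 1/1*0/1, 0/1 + 1/1*2/5) = [0/1, 2/5)
  'b': [0/1 + 1/1*2/5, 0/1 + 1/1*3/5) = [2/5, 3/5)
  'd': [0/1 + 1/1*3/5, 0/1 + 1/1*4/5) = [3/5, 4/5)
  'e': [0/1 + 1/1*4/5, 0/1 + 1/1*1/1) = [4/5, 1/1) <- contains code 49/50
  emit 'e', narrow to [4/5, 1/1)
Step 2: interval [4/5, 1/1), width = 1/1 - 4/5 = 1/5
  'c': [4/5 + 1/5*0/1, 4/5 + 1/5*2/5) = [4/5, 22/25)
  'b': [4/5 + 1/5*2/5, 4/5 + 1/5*3/5) = [22/25, 23/25)
  'd': [4/5 + 1/5*3/5, 4/5 + 1/5*4/5) = [23/25, 24/25)
  'e': [4/5 + 1/5*4/5, 4/5 + 1/5*1/1) = [24/25, 1/1) <- contains code 49/50
  emit 'e', narrow to [24/25, 1/1)
Step 3: interval [24/25, 1/1), width = 1/1 - 24/25 = 1/25
  'c': [24/25 + 1/25*0/1, 24/25 + 1/25*2/5) = [24/25, 122/125)
  'b': [24/25 + 1/25*2/5, 24/25 + 1/25*3/5) = [122/125, 123/125) <- contains code 49/50
  'd': [24/25 + 1/25*3/5, 24/25 + 1/25*4/5) = [123/125, 124/125)
  'e': [24/25 + 1/25*4/5, 24/25 + 1/25*1/1) = [124/125, 1/1)
  emit 'b', narrow to [122/125, 123/125)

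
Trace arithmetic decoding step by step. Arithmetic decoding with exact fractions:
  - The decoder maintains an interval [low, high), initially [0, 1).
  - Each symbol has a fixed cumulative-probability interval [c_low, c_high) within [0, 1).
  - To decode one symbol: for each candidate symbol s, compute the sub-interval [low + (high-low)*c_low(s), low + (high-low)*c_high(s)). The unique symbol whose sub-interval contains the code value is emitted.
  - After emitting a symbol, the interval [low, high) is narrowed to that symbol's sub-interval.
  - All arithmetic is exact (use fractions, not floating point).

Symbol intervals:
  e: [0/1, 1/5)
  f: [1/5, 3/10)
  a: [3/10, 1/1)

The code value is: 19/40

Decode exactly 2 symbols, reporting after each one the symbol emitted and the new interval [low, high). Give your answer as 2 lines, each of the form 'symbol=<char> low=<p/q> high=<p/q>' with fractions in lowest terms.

Step 1: interval [0/1, 1/1), width = 1/1 - 0/1 = 1/1
  'e': [0/1 + 1/1*0/1, 0/1 + 1/1*1/5) = [0/1, 1/5)
  'f': [0/1 + 1/1*1/5, 0/1 + 1/1*3/10) = [1/5, 3/10)
  'a': [0/1 + 1/1*3/10, 0/1 + 1/1*1/1) = [3/10, 1/1) <- contains code 19/40
  emit 'a', narrow to [3/10, 1/1)
Step 2: interval [3/10, 1/1), width = 1/1 - 3/10 = 7/10
  'e': [3/10 + 7/10*0/1, 3/10 + 7/10*1/5) = [3/10, 11/25)
  'f': [3/10 + 7/10*1/5, 3/10 + 7/10*3/10) = [11/25, 51/100) <- contains code 19/40
  'a': [3/10 + 7/10*3/10, 3/10 + 7/10*1/1) = [51/100, 1/1)
  emit 'f', narrow to [11/25, 51/100)

Answer: symbol=a low=3/10 high=1/1
symbol=f low=11/25 high=51/100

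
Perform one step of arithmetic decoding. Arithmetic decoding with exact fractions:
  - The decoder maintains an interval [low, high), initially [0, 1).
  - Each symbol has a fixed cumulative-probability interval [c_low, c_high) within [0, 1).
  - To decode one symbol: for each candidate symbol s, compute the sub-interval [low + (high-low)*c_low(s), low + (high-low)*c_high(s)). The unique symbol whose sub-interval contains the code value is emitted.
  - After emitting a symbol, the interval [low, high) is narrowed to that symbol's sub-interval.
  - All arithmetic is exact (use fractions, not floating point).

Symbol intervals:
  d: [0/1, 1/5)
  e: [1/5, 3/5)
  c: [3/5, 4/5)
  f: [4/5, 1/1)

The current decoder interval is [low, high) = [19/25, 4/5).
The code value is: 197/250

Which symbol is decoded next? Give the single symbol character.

Answer: c

Derivation:
Interval width = high − low = 4/5 − 19/25 = 1/25
Scaled code = (code − low) / width = (197/250 − 19/25) / 1/25 = 7/10
  d: [0/1, 1/5) 
  e: [1/5, 3/5) 
  c: [3/5, 4/5) ← scaled code falls here ✓
  f: [4/5, 1/1) 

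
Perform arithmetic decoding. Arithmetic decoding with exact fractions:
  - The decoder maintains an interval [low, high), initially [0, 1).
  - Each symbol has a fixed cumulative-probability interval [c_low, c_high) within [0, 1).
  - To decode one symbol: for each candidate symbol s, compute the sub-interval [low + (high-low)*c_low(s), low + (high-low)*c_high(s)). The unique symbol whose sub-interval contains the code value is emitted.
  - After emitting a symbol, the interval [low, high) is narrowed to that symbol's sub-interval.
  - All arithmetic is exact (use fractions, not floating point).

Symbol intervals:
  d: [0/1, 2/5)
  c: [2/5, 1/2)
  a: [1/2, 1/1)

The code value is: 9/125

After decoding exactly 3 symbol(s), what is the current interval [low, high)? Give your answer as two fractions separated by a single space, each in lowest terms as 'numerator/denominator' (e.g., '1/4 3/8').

Answer: 8/125 2/25

Derivation:
Step 1: interval [0/1, 1/1), width = 1/1 - 0/1 = 1/1
  'd': [0/1 + 1/1*0/1, 0/1 + 1/1*2/5) = [0/1, 2/5) <- contains code 9/125
  'c': [0/1 + 1/1*2/5, 0/1 + 1/1*1/2) = [2/5, 1/2)
  'a': [0/1 + 1/1*1/2, 0/1 + 1/1*1/1) = [1/2, 1/1)
  emit 'd', narrow to [0/1, 2/5)
Step 2: interval [0/1, 2/5), width = 2/5 - 0/1 = 2/5
  'd': [0/1 + 2/5*0/1, 0/1 + 2/5*2/5) = [0/1, 4/25) <- contains code 9/125
  'c': [0/1 + 2/5*2/5, 0/1 + 2/5*1/2) = [4/25, 1/5)
  'a': [0/1 + 2/5*1/2, 0/1 + 2/5*1/1) = [1/5, 2/5)
  emit 'd', narrow to [0/1, 4/25)
Step 3: interval [0/1, 4/25), width = 4/25 - 0/1 = 4/25
  'd': [0/1 + 4/25*0/1, 0/1 + 4/25*2/5) = [0/1, 8/125)
  'c': [0/1 + 4/25*2/5, 0/1 + 4/25*1/2) = [8/125, 2/25) <- contains code 9/125
  'a': [0/1 + 4/25*1/2, 0/1 + 4/25*1/1) = [2/25, 4/25)
  emit 'c', narrow to [8/125, 2/25)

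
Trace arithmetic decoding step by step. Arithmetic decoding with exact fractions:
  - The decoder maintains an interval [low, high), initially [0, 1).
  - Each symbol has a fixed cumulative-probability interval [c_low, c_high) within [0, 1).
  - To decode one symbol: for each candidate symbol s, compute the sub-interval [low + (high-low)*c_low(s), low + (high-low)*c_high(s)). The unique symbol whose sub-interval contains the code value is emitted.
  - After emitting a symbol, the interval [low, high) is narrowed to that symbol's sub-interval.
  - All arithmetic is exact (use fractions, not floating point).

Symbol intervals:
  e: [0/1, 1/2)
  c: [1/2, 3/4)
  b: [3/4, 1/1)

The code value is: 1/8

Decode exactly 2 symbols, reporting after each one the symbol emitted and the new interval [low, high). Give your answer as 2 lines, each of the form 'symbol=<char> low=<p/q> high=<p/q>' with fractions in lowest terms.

Step 1: interval [0/1, 1/1), width = 1/1 - 0/1 = 1/1
  'e': [0/1 + 1/1*0/1, 0/1 + 1/1*1/2) = [0/1, 1/2) <- contains code 1/8
  'c': [0/1 + 1/1*1/2, 0/1 + 1/1*3/4) = [1/2, 3/4)
  'b': [0/1 + 1/1*3/4, 0/1 + 1/1*1/1) = [3/4, 1/1)
  emit 'e', narrow to [0/1, 1/2)
Step 2: interval [0/1, 1/2), width = 1/2 - 0/1 = 1/2
  'e': [0/1 + 1/2*0/1, 0/1 + 1/2*1/2) = [0/1, 1/4) <- contains code 1/8
  'c': [0/1 + 1/2*1/2, 0/1 + 1/2*3/4) = [1/4, 3/8)
  'b': [0/1 + 1/2*3/4, 0/1 + 1/2*1/1) = [3/8, 1/2)
  emit 'e', narrow to [0/1, 1/4)

Answer: symbol=e low=0/1 high=1/2
symbol=e low=0/1 high=1/4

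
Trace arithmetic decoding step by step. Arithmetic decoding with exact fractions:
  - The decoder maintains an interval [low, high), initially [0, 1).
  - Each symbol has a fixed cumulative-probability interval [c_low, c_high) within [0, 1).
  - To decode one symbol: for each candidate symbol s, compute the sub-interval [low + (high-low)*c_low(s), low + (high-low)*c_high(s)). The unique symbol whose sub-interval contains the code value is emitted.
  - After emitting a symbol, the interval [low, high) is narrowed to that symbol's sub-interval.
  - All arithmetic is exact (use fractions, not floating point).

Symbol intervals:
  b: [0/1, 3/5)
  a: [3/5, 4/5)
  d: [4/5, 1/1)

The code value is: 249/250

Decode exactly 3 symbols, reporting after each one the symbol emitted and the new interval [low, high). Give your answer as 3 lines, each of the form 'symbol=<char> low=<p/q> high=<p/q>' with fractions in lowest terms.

Answer: symbol=d low=4/5 high=1/1
symbol=d low=24/25 high=1/1
symbol=d low=124/125 high=1/1

Derivation:
Step 1: interval [0/1, 1/1), width = 1/1 - 0/1 = 1/1
  'b': [0/1 + 1/1*0/1, 0/1 + 1/1*3/5) = [0/1, 3/5)
  'a': [0/1 + 1/1*3/5, 0/1 + 1/1*4/5) = [3/5, 4/5)
  'd': [0/1 + 1/1*4/5, 0/1 + 1/1*1/1) = [4/5, 1/1) <- contains code 249/250
  emit 'd', narrow to [4/5, 1/1)
Step 2: interval [4/5, 1/1), width = 1/1 - 4/5 = 1/5
  'b': [4/5 + 1/5*0/1, 4/5 + 1/5*3/5) = [4/5, 23/25)
  'a': [4/5 + 1/5*3/5, 4/5 + 1/5*4/5) = [23/25, 24/25)
  'd': [4/5 + 1/5*4/5, 4/5 + 1/5*1/1) = [24/25, 1/1) <- contains code 249/250
  emit 'd', narrow to [24/25, 1/1)
Step 3: interval [24/25, 1/1), width = 1/1 - 24/25 = 1/25
  'b': [24/25 + 1/25*0/1, 24/25 + 1/25*3/5) = [24/25, 123/125)
  'a': [24/25 + 1/25*3/5, 24/25 + 1/25*4/5) = [123/125, 124/125)
  'd': [24/25 + 1/25*4/5, 24/25 + 1/25*1/1) = [124/125, 1/1) <- contains code 249/250
  emit 'd', narrow to [124/125, 1/1)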